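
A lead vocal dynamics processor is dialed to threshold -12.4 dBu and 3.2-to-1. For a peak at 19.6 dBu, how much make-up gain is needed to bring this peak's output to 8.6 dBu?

Overshoot 32 dB → 32/3.2 = 10 dB after compression, so the compressed level is -12.4 + 10 = -2.4 dBu.
Make-up = target − compressed = 8.6 − (-2.4) = 11 dB.

11 dB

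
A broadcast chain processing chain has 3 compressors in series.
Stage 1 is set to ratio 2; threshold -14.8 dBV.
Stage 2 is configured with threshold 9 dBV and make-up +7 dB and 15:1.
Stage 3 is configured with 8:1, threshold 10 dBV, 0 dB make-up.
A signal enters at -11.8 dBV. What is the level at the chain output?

-6.3 dBV

Stage 1: overshoot 3 dB → 3/2 = 1.5 dB → -13.3 dBV.
Stage 2: below threshold (-13.3 ≤ 9); passes unchanged; make-up brings it to -6.3 dBV.
Stage 3: below threshold (-6.3 ≤ 10); passes unchanged; output -6.3 dBV.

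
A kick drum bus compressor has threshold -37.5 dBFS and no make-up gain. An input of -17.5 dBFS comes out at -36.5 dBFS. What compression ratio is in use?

Input overshoot = -17.5 − (-37.5) = 20 dB; output overshoot = -36.5 − (-37.5) = 1 dB.
Ratio = 20 / 1 = 20.

20:1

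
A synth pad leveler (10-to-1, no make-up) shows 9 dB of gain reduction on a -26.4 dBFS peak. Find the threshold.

Input is 10 dB above T (since output overshoot × R = input overshoot: (-35.4 − T)·10 = -26.4 − T gives T = -36.4 dBFS).
Check: -36.4 + (-26.4 − (-36.4))/10 = -36.4 + 1 = -35.4 dBFS. ✓

-36.4 dBFS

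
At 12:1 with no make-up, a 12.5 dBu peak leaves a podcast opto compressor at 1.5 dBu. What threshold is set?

Let T be the threshold. Output overshoot = (input overshoot)/R, so 1.5 − T = (12.5 − T)/12.
12·(1.5 − T) = 12.5 − T → 11·T = 18 − 12.5 = 5.5.
T = 5.5/11 = 0.5 dBu.

0.5 dBu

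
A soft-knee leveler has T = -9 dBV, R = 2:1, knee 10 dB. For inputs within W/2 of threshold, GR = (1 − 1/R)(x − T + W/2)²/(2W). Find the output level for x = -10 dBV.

x − T + W/2 = -10 − (-9) + 5 = 4.
GR = (1 − 1/2) × 4² / 20 = 0.5 × 16 / 20 = 0.4 dB.
Output = -10 − 0.4 = -10.4 dBV.

-10.4 dBV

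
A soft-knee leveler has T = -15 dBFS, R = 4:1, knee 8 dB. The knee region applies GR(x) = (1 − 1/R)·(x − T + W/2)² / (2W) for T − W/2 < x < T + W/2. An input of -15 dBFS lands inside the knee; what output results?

x − T + W/2 = -15 − (-15) + 4 = 4.
GR = (1 − 1/4) × 4² / 16 = 0.75 × 16 / 16 = 0.75 dB.
Output = -15 − 0.75 = -15.75 dBFS.

-15.75 dBFS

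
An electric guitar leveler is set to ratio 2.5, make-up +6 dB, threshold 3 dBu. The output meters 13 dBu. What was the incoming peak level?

Before make-up, the level was 13 − 6 = 7 dBu.
The compressed level sits 7 − 3 = 4 dB over threshold.
Undo the ratio: input overshoot = 4 × 2.5 = 10 dB, giving input = 13 dBu.

13 dBu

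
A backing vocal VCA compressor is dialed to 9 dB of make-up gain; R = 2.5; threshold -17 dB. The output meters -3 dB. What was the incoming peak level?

Before make-up, the level was -3 − 9 = -12 dB.
That's 5 dB above the -17 dB threshold.
Input overshoot = R × output overshoot = 12.5 dB → input = -17 + 12.5 = -4.5 dB.

-4.5 dB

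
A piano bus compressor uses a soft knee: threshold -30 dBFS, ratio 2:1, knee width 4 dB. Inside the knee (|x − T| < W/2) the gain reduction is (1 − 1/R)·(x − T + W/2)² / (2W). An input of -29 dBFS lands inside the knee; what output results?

-29.5625 dBFS

x − T + W/2 = -29 − (-30) + 2 = 3.
GR = (1 − 1/2) × 3² / 8 = 0.5 × 9 / 8 = 0.5625 dB.
Output = -29 − 0.5625 = -29.5625 dBFS.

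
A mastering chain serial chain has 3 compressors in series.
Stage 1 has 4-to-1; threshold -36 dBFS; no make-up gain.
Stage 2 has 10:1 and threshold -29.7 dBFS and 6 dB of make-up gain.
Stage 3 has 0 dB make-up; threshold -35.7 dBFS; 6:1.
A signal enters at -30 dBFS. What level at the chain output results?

-34.5 dBFS

Stage 1: 6 dB above -36 dBFS, reduced 4:1 to 1.5 dB above → -34.5 dBFS.
Stage 2: -34.5 dBFS is at or below the -29.7 dBFS threshold — no compression; make-up brings it to -28.5 dBFS.
Stage 3: 7.2 dB above -35.7 dBFS, reduced 6:1 to 1.2 dB above → -34.5 dBFS.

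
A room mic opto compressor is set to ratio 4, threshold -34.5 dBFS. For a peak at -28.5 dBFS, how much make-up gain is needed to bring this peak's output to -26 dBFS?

Without make-up, output = threshold + overshoot/4 = -34.5 + 1.5 = -33 dBFS.
Gap to target: 7 dB.

7 dB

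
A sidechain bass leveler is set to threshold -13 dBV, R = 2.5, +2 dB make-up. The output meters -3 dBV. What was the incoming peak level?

7 dBV

Remove make-up: -3 − 2 = -5 dBV.
Post-compression overshoot = -5 − (-13) = 8 dB.
Undo the ratio: input overshoot = 8 × 2.5 = 20 dB, giving input = 7 dBV.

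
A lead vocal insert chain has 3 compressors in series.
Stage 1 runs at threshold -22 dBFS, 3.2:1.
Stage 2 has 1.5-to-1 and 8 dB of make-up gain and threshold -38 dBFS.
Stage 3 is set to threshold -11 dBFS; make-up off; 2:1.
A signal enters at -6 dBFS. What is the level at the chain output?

-16 dBFS

Stage 1: overshoot 16 dB → 16/3.2 = 5 dB → -17 dBFS.
Stage 2: 21 dB above -38 dBFS, reduced 1.5:1 to 14 dB above → -24 dBFS; +8 dB make-up → -16 dBFS.
Stage 3: -16 dBFS ≤ -11 dBFS, so stage 3 doesn't engage; output -16 dBFS.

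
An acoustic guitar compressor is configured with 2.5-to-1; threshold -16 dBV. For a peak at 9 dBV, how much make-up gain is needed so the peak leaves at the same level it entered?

15 dB

Without make-up, output = threshold + overshoot/2.5 = -16 + 10 = -6 dBV.
Gap to target: 15 dB.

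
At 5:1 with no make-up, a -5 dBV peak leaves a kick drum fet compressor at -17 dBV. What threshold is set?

-20 dBV

Gain reduction = -5 − (-17) = 12 dB; output overshoot = GR / (R − 1) = 12 / 4 = 3 dB.
Threshold = output − output overshoot = -17 − 3 = -20 dBV.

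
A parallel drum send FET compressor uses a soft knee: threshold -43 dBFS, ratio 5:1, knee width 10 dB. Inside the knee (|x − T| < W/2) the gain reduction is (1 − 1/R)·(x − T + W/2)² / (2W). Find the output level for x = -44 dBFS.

-44.64 dBFS

x − T + W/2 = -44 − (-43) + 5 = 4.
GR = (1 − 1/5) × 4² / 20 = 0.8 × 16 / 20 = 0.64 dB.
Output = -44 − 0.64 = -44.64 dBFS.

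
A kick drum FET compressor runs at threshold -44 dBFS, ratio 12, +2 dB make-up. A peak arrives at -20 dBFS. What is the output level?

-20 dBFS sits 24 dB over threshold.
12:1 compression reduces that to 24/12 = 2 dB over.
Output = -44 + 2 = -42 dBFS; make-up adds 2 dB, giving -40 dBFS.

-40 dBFS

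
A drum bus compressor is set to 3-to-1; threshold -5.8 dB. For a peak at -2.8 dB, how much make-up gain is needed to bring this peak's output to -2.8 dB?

Without make-up, output = threshold + overshoot/3 = -5.8 + 1 = -4.8 dB.
Gap to target: 2 dB.

2 dB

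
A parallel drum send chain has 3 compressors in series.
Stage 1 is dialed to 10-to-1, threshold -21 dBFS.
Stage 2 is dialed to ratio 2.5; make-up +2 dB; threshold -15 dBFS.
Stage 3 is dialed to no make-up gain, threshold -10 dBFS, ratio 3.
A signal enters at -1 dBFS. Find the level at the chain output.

-17 dBFS

Stage 1: -1 dBFS is 20 dB over -21 dBFS; at 10:1 that becomes 2 dB over, giving -19 dBFS.
Stage 2: below threshold (-19 ≤ -15); passes unchanged; make-up brings it to -17 dBFS.
Stage 3: -17 dBFS ≤ -10 dBFS, so stage 3 doesn't engage; output -17 dBFS.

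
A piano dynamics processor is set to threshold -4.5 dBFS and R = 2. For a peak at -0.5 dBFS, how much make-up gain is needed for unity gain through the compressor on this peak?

2 dB

Without make-up, output = threshold + overshoot/2 = -4.5 + 2 = -2.5 dBFS.
Gap to target: 2 dB.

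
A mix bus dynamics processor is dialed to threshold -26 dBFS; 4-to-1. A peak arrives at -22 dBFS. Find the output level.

-25 dBFS

-22 dBFS sits 4 dB over threshold.
At 4:1 the overshoot is divided by 4, leaving 1 dB above threshold.
Output = -26 + 1 = -25 dBFS.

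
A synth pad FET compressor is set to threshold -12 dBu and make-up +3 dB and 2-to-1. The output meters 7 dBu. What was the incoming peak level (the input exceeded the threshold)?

Stripping the +3 dB make-up gives 4 dBu at the gain stage.
That's 16 dB above the -12 dBu threshold.
Input overshoot = R × output overshoot = 32 dB → input = -12 + 32 = 20 dBu.

20 dBu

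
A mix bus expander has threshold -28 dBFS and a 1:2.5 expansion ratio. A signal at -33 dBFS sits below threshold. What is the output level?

Below threshold, a 1:2.5 expander applies gain = (2.5−1)×(T − x) of attenuation.
(2.5−1) × 5 = 7.5 dB, so output = -33 − 7.5 = -40.5 dBFS.

-40.5 dBFS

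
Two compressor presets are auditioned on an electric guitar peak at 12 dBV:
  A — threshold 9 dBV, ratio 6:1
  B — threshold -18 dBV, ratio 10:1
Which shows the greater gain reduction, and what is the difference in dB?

B, by 24.5 dB

A: overshoot 3 dB → output overshoot 0.5 dB → GR 2.5 dB.
B: overshoot 30 dB → output overshoot 3 dB → GR 27 dB.
Difference: 24.5 dB in favour of B.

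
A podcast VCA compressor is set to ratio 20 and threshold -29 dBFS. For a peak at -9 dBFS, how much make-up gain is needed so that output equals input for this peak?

The peak compresses to -29 + 20/20 = -28 dBFS.
To reach -9 dBFS requires -9 − (-28) = 19 dB of make-up.

19 dB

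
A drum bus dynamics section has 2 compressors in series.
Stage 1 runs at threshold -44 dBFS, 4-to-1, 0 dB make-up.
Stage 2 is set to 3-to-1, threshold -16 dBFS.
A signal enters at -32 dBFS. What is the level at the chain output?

Stage 1: overshoot 12 dB → 12/4 = 3 dB → -41 dBFS.
Stage 2: -41 dBFS is at or below the -16 dBFS threshold — no compression; output -41 dBFS.

-41 dBFS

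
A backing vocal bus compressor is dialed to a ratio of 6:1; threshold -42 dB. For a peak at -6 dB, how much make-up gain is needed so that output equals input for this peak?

30 dB

The peak compresses to -42 + 36/6 = -36 dB.
To reach -6 dB requires -6 − (-36) = 30 dB of make-up.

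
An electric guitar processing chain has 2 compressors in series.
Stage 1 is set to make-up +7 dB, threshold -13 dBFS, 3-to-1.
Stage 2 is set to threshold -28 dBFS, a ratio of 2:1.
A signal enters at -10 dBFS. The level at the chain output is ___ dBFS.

Stage 1: -10 dBFS is 3 dB over -13 dBFS; at 3:1 that becomes 1 dB over, giving -12 dBFS; +7 dB make-up → -5 dBFS.
Stage 2: 23 dB above -28 dBFS, reduced 2:1 to 11.5 dB above → -16.5 dBFS.

-16.5 dBFS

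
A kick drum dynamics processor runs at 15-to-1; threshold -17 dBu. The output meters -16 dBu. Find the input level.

The compressed level sits -16 − (-17) = 1 dB over threshold.
Before 15:1 compression the overshoot was 1 × 15 = 15 dB, so input = -17 + 15 = -2 dBu.

-2 dBu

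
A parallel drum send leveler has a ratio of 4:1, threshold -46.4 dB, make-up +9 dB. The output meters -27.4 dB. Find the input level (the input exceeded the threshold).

-6.4 dB

Before make-up, the level was -27.4 − 9 = -36.4 dB.
That's 10 dB above the -46.4 dB threshold.
Before 4:1 compression the overshoot was 10 × 4 = 40 dB, so input = -46.4 + 40 = -6.4 dB.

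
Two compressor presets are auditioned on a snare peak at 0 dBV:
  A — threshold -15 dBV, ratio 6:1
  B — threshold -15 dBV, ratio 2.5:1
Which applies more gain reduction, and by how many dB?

A, by 3.5 dB

A: overshoot 15 dB → output overshoot 2.5 dB → GR 12.5 dB.
B: overshoot 15 dB → output overshoot 6 dB → GR 9 dB.
A applies 3.5 dB more gain reduction.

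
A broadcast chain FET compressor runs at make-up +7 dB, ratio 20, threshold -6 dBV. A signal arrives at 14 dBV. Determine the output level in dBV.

The input is 20 dB above the -6 dBV threshold.
The 20 dB excess becomes 1 dB after 20:1 reduction.
That puts the output at -5 dBV; make-up adds 7 dB, giving 2 dBV.

2 dBV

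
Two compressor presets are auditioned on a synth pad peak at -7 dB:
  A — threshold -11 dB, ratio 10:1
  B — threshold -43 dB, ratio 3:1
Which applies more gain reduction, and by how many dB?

B, by 20.4 dB

A: 4 dB over, compressed to 0.4 dB over, so 3.6 dB of GR.
B: 36 dB over, compressed to 12 dB over, so 24 dB of GR.
B applies 20.4 dB more gain reduction.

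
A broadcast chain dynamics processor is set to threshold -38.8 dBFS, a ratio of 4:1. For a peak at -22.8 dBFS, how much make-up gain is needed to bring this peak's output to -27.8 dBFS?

Overshoot 16 dB → 16/4 = 4 dB after compression, so the compressed level is -38.8 + 4 = -34.8 dBFS.
Make-up = target − compressed = -27.8 − (-34.8) = 7 dB.

7 dB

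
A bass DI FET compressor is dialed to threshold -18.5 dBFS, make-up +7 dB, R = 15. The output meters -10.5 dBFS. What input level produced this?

-3.5 dBFS

Stripping the +7 dB make-up gives -17.5 dBFS at the gain stage.
Post-compression overshoot = -17.5 − (-18.5) = 1 dB.
Input overshoot = R × output overshoot = 15 dB → input = -18.5 + 15 = -3.5 dBFS.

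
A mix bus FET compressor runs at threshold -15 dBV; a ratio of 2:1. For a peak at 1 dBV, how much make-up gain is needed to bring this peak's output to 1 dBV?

The peak compresses to -15 + 16/2 = -7 dBV.
To reach 1 dBV requires 1 − (-7) = 8 dB of make-up.

8 dB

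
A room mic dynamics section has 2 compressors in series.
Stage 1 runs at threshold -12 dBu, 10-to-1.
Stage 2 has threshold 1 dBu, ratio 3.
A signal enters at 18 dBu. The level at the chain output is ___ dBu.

-9 dBu

Stage 1: 18 dBu is 30 dB over -12 dBu; at 10:1 that becomes 3 dB over, giving -9 dBu.
Stage 2: -9 dBu is at or below the 1 dBu threshold — no compression; output -9 dBu.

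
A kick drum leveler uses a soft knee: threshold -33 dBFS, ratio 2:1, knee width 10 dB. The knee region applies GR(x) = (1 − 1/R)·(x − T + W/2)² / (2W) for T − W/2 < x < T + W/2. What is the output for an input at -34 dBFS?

-34.4 dBFS

x − T + W/2 = -34 − (-33) + 5 = 4.
GR = (1 − 1/2) × 4² / 20 = 0.5 × 16 / 20 = 0.4 dB.
Output = -34 − 0.4 = -34.4 dBFS.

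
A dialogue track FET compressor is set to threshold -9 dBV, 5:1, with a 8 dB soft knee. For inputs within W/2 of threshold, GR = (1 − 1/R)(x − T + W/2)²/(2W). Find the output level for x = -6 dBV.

x − T + W/2 = -6 − (-9) + 4 = 7.
GR = (1 − 1/5) × 7² / 16 = 0.8 × 49 / 16 = 2.45 dB.
Output = -6 − 2.45 = -8.45 dBV.

-8.45 dBV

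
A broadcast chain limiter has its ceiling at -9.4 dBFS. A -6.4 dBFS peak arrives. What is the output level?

At ∞:1, everything above -9.4 dBFS is held at the ceiling.

-9.4 dBFS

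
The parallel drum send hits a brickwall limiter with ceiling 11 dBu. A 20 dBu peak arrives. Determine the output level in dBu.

At ∞:1, everything above 11 dBu is held at the ceiling.

11 dBu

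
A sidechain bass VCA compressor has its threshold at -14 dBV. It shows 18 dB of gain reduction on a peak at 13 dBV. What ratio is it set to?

3:1

Input overshoot = 13 − (-14) = 27 dB.
Output overshoot = 27 − 18 = 9 dB.
Ratio = input overshoot / output overshoot = 27 / 9 = 3.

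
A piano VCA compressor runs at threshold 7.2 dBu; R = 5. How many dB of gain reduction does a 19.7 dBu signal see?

10 dB

19.7 dBu exceeds the threshold by 12.5 dB.
A 5:1 ratio leaves 2.5 dB of that excess.
GR = overshoot in − overshoot out = 12.5 − 2.5 = 10 dB.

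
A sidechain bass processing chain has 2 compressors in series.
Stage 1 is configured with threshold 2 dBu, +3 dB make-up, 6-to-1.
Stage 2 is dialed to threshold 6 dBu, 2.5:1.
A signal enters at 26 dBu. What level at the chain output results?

7.2 dBu

Stage 1: overshoot 24 dB → 24/6 = 4 dB → 6 dBu; +3 dB make-up → 9 dBu.
Stage 2: 3 dB above 6 dBu, reduced 2.5:1 to 1.2 dB above → 7.2 dBu.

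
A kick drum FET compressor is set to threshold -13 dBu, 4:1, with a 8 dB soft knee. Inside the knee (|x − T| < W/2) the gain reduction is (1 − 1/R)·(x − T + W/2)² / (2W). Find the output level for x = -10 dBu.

-12.296875 dBu

x − T + W/2 = -10 − (-13) + 4 = 7.
GR = (1 − 1/4) × 7² / 16 = 0.75 × 49 / 16 = 2.296875 dB.
Output = -10 − 2.296875 = -12.296875 dBu.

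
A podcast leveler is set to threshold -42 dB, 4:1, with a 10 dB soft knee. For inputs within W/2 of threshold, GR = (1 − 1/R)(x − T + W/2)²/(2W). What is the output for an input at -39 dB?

x − T + W/2 = -39 − (-42) + 5 = 8.
GR = (1 − 1/4) × 8² / 20 = 0.75 × 64 / 20 = 2.4 dB.
Output = -39 − 2.4 = -41.4 dB.

-41.4 dB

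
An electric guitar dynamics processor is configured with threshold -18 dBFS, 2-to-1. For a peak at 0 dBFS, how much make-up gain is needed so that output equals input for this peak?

9 dB

Without make-up, output = threshold + overshoot/2 = -18 + 9 = -9 dBFS.
Gap to target: 9 dB.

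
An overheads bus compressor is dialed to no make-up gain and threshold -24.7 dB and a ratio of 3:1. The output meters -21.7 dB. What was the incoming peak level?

-15.7 dB

The compressed level sits -21.7 − (-24.7) = 3 dB over threshold.
Undo the ratio: input overshoot = 3 × 3 = 9 dB, giving input = -15.7 dB.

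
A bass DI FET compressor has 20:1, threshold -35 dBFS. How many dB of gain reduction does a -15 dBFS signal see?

The signal is 20 dB above threshold.
After 20:1 compression the overshoot becomes 20/20 = 1 dB.
So the signal is attenuated by 20 − 1 = 19 dB.

19 dB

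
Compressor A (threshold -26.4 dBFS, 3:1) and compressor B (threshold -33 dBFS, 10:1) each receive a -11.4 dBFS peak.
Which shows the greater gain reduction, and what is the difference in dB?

A: GR = 15 − 15/3 = 10 dB.
B: GR = 21.6 − 21.6/10 = 19.44 dB.
Difference: 9.44 dB in favour of B.

B, by 9.44 dB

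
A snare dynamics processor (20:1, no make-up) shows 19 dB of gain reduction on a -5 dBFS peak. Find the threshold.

Gain reduction = -5 − (-24) = 19 dB; output overshoot = GR / (R − 1) = 19 / 19 = 1 dB.
Threshold = output − output overshoot = -24 − 1 = -25 dBFS.

-25 dBFS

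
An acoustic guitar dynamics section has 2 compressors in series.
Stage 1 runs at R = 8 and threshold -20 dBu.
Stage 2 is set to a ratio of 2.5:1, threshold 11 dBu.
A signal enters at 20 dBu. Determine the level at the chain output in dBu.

Stage 1: 20 dBu is 40 dB over -20 dBu; at 8:1 that becomes 5 dB over, giving -15 dBu.
Stage 2: below threshold (-15 ≤ 11); passes unchanged; output -15 dBu.

-15 dBu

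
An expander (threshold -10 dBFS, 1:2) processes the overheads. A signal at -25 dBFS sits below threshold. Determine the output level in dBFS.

Undershoot = (-10) − (-25) = 15 dB.
At 1:2, that expands to 30 dB under threshold.
Output = -10 − 30 = -40 dBFS.

-40 dBFS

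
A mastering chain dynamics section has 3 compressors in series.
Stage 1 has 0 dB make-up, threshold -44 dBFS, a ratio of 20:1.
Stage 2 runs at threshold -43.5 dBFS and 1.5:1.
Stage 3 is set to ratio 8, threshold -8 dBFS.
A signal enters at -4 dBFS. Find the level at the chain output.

-42.5 dBFS

Stage 1: overshoot 40 dB → 40/20 = 2 dB → -42 dBFS.
Stage 2: overshoot 1.5 dB → 1.5/1.5 = 1 dB → -42.5 dBFS.
Stage 3: -42.5 dBFS is at or below the -8 dBFS threshold — no compression; output -42.5 dBFS.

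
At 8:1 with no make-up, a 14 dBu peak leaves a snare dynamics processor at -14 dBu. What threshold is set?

Gain reduction = 14 − (-14) = 28 dB; output overshoot = GR / (R − 1) = 28 / 7 = 4 dB.
Threshold = output − output overshoot = -14 − 4 = -18 dBu.

-18 dBu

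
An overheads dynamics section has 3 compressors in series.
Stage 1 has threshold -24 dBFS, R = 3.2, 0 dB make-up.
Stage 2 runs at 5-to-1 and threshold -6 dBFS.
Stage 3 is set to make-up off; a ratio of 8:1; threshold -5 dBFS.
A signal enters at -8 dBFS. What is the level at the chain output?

Stage 1: -8 dBFS is 16 dB over -24 dBFS; at 3.2:1 that becomes 5 dB over, giving -19 dBFS.
Stage 2: below threshold (-19 ≤ -6); passes unchanged; output -19 dBFS.
Stage 3: below threshold (-19 ≤ -5); passes unchanged; output -19 dBFS.

-19 dBFS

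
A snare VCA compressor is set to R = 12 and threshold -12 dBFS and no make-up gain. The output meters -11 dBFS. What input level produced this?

0 dBFS

Post-compression overshoot = -11 − (-12) = 1 dB.
Before 12:1 compression the overshoot was 1 × 12 = 12 dB, so input = -12 + 12 = 0 dBFS.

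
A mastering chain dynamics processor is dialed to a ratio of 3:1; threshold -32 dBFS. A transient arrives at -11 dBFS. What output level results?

-11 dBFS sits 21 dB over threshold.
3:1 compression reduces that to 21/3 = 7 dB over.
That puts the output at -25 dBFS.

-25 dBFS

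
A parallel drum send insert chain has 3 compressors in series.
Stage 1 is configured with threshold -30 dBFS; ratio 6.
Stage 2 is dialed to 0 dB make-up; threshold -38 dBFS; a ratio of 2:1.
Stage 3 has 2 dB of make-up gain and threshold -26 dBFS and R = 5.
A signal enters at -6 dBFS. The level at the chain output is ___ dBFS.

-30 dBFS

Stage 1: -6 dBFS is 24 dB over -30 dBFS; at 6:1 that becomes 4 dB over, giving -26 dBFS.
Stage 2: -26 dBFS is 12 dB over -38 dBFS; at 2:1 that becomes 6 dB over, giving -32 dBFS.
Stage 3: -32 dBFS ≤ -26 dBFS, so stage 3 doesn't engage; make-up brings it to -30 dBFS.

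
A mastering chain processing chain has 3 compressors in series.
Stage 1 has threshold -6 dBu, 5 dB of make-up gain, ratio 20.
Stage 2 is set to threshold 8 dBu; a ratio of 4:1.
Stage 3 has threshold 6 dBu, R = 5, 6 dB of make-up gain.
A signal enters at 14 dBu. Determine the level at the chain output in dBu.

Stage 1: 14 dBu is 20 dB over -6 dBu; at 20:1 that becomes 1 dB over, giving -5 dBu; +5 dB make-up → 0 dBu.
Stage 2: 0 dBu is at or below the 8 dBu threshold — no compression; output 0 dBu.
Stage 3: 0 dBu is at or below the 6 dBu threshold — no compression; make-up brings it to 6 dBu.

6 dBu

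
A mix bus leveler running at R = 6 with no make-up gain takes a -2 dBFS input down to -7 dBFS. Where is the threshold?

Let T be the threshold. Output overshoot = (input overshoot)/R, so -7 − T = (-2 − T)/6.
6·(-7 − T) = -2 − T → 5·T = -42 − (-2) = -40.
T = -40/5 = -8 dBFS.

-8 dBFS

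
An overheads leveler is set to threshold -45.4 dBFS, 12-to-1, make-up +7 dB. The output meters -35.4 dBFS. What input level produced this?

Before make-up, the level was -35.4 − 7 = -42.4 dBFS.
The compressed level sits -42.4 − (-45.4) = 3 dB over threshold.
Before 12:1 compression the overshoot was 3 × 12 = 36 dB, so input = -45.4 + 36 = -9.4 dBFS.

-9.4 dBFS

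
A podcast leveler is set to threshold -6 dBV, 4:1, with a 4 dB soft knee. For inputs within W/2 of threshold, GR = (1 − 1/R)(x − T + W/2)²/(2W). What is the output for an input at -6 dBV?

x − T + W/2 = -6 − (-6) + 2 = 2.
GR = (1 − 1/4) × 2² / 8 = 0.75 × 4 / 8 = 0.375 dB.
Output = -6 − 0.375 = -6.375 dBV.

-6.375 dBV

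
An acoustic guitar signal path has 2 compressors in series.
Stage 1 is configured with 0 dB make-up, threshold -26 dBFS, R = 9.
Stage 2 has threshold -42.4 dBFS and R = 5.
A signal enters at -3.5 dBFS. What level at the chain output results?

-38.62 dBFS

Stage 1: 22.5 dB above -26 dBFS, reduced 9:1 to 2.5 dB above → -23.5 dBFS.
Stage 2: overshoot 18.9 dB → 18.9/5 = 3.78 dB → -38.62 dBFS.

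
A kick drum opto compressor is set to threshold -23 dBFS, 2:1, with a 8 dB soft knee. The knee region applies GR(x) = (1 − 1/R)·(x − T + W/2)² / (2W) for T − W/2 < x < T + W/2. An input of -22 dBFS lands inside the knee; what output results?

-22.78125 dBFS

x − T + W/2 = -22 − (-23) + 4 = 5.
GR = (1 − 1/2) × 5² / 16 = 0.5 × 25 / 16 = 0.78125 dB.
Output = -22 − 0.78125 = -22.78125 dBFS.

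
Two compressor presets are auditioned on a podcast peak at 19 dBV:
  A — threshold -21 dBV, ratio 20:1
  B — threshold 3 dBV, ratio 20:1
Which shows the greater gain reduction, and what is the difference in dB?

A: overshoot 40 dB → output overshoot 2 dB → GR 38 dB.
B: overshoot 16 dB → output overshoot 0.8 dB → GR 15.2 dB.
A reduces 22.8 dB more.

A, by 22.8 dB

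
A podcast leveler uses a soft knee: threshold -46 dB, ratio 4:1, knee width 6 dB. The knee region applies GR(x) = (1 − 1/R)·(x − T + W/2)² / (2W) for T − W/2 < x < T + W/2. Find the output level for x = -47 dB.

-47.25 dB

x − T + W/2 = -47 − (-46) + 3 = 2.
GR = (1 − 1/4) × 2² / 12 = 0.75 × 4 / 12 = 0.25 dB.
Output = -47 − 0.25 = -47.25 dB.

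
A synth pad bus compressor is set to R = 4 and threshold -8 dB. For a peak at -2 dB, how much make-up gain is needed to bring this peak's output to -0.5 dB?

Without make-up, output = threshold + overshoot/4 = -8 + 1.5 = -6.5 dB.
Gap to target: 6 dB.

6 dB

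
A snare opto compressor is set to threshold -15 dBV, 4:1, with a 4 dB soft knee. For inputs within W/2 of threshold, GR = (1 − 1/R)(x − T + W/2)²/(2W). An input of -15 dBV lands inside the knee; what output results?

x − T + W/2 = -15 − (-15) + 2 = 2.
GR = (1 − 1/4) × 2² / 8 = 0.75 × 4 / 8 = 0.375 dB.
Output = -15 − 0.375 = -15.375 dBV.

-15.375 dBV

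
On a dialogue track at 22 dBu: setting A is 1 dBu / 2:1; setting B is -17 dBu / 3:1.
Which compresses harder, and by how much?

A: GR = 21 − 21/2 = 10.5 dB.
B: GR = 39 − 39/3 = 26 dB.
Difference: 15.5 dB in favour of B.

B, by 15.5 dB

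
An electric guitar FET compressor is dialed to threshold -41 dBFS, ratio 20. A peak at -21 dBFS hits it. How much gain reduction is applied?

-21 dBFS exceeds the threshold by 20 dB.
After 20:1 compression the overshoot becomes 20/20 = 1 dB.
GR = overshoot in − overshoot out = 20 − 1 = 19 dB.

19 dB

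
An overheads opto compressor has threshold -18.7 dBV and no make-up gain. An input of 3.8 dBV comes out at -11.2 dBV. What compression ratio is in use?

Input overshoot = 3.8 − (-18.7) = 22.5 dB; output overshoot = -11.2 − (-18.7) = 7.5 dB.
Ratio = 22.5 / 7.5 = 3.

3:1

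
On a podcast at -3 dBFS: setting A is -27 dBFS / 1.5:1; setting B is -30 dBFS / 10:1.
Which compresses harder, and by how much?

A: 24 dB over, compressed to 16 dB over, so 8 dB of GR.
B: 27 dB over, compressed to 2.7 dB over, so 24.3 dB of GR.
Difference: 16.3 dB in favour of B.

B, by 16.3 dB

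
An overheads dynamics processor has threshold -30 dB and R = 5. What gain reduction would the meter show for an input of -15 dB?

12 dB

Overshoot = -15 − (-30) = 15 dB.
After 5:1 compression the overshoot becomes 15/5 = 3 dB.
Gain reduction = 15 − 3 = 12 dB.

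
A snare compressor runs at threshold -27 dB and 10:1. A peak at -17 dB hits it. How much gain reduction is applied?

Overshoot = -17 − (-27) = 10 dB.
A 10:1 ratio leaves 1 dB of that excess.
GR = overshoot in − overshoot out = 10 − 1 = 9 dB.

9 dB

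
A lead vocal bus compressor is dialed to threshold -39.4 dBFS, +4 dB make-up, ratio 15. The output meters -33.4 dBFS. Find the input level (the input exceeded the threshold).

-9.4 dBFS

Before make-up, the level was -33.4 − 4 = -37.4 dBFS.
That's 2 dB above the -39.4 dBFS threshold.
Before 15:1 compression the overshoot was 2 × 15 = 30 dB, so input = -39.4 + 30 = -9.4 dBFS.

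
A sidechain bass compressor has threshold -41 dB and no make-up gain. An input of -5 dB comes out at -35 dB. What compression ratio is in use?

6:1

Input overshoot = -5 − (-41) = 36 dB; output overshoot = -35 − (-41) = 6 dB.
Ratio = 36 / 6 = 6.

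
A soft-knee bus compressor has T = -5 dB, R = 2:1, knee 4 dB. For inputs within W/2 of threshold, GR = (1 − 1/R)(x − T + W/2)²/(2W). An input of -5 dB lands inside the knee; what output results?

-5.25 dB

x − T + W/2 = -5 − (-5) + 2 = 2.
GR = (1 − 1/2) × 2² / 8 = 0.5 × 4 / 8 = 0.25 dB.
Output = -5 − 0.25 = -5.25 dB.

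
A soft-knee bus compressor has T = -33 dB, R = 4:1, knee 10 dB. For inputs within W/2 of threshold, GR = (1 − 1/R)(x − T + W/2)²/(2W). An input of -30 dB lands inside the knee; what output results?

-32.4 dB

x − T + W/2 = -30 − (-33) + 5 = 8.
GR = (1 − 1/4) × 8² / 20 = 0.75 × 64 / 20 = 2.4 dB.
Output = -30 − 2.4 = -32.4 dB.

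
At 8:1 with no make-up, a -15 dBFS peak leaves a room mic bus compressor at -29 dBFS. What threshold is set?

-31 dBFS

Let T be the threshold. Output overshoot = (input overshoot)/R, so -29 − T = (-15 − T)/8.
8·(-29 − T) = -15 − T → 7·T = -232 − (-15) = -217.
T = -217/7 = -31 dBFS.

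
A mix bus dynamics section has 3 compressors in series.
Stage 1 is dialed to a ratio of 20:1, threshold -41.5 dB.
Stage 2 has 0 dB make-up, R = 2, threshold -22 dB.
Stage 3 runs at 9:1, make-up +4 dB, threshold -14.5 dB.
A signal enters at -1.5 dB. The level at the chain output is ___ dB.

-35.5 dB

Stage 1: overshoot 40 dB → 40/20 = 2 dB → -39.5 dB.
Stage 2: -39.5 dB ≤ -22 dB, so stage 2 doesn't engage; output -39.5 dB.
Stage 3: below threshold (-39.5 ≤ -14.5); passes unchanged; make-up brings it to -35.5 dB.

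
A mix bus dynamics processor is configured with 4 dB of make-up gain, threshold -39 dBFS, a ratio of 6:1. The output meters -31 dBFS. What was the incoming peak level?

Before make-up, the level was -31 − 4 = -35 dBFS.
The compressed level sits -35 − (-39) = 4 dB over threshold.
Input overshoot = R × output overshoot = 24 dB → input = -39 + 24 = -15 dBFS.

-15 dBFS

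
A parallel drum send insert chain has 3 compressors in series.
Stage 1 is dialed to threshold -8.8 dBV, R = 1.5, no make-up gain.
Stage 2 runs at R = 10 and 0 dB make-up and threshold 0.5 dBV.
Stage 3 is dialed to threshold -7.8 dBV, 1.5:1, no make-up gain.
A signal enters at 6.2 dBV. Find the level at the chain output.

Stage 1: 6.2 dBV is 15 dB over -8.8 dBV; at 1.5:1 that becomes 10 dB over, giving 1.2 dBV.
Stage 2: 1.2 dBV is 0.7 dB over 0.5 dBV; at 10:1 that becomes 0.07 dB over, giving 0.57 dBV.
Stage 3: 0.57 dBV is 8.37 dB over -7.8 dBV; at 1.5:1 that becomes 5.58 dB over, giving -2.22 dBV.

-2.22 dBV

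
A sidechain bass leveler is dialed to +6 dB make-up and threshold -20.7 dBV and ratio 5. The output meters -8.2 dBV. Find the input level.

11.8 dBV

Stripping the +6 dB make-up gives -14.2 dBV at the gain stage.
The compressed level sits -14.2 − (-20.7) = 6.5 dB over threshold.
Input overshoot = R × output overshoot = 32.5 dB → input = -20.7 + 32.5 = 11.8 dBV.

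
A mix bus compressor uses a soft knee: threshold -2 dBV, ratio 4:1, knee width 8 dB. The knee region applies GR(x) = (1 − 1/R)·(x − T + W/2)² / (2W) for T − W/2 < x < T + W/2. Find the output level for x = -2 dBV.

-2.75 dBV

x − T + W/2 = -2 − (-2) + 4 = 4.
GR = (1 − 1/4) × 4² / 16 = 0.75 × 16 / 16 = 0.75 dB.
Output = -2 − 0.75 = -2.75 dBV.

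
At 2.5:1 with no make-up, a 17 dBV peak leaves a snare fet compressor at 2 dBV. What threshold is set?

Let T be the threshold. Output overshoot = (input overshoot)/R, so 2 − T = (17 − T)/2.5.
2.5·(2 − T) = 17 − T → 1.5·T = 5 − 17 = -12.
T = -12/1.5 = -8 dBV.

-8 dBV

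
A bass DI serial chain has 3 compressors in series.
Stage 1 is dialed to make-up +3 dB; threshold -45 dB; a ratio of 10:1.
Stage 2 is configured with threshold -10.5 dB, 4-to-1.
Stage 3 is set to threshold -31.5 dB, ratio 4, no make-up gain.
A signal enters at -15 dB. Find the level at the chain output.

-39 dB

Stage 1: 30 dB above -45 dB, reduced 10:1 to 3 dB above → -42 dB; +3 dB make-up → -39 dB.
Stage 2: -39 dB ≤ -10.5 dB, so stage 2 doesn't engage; output -39 dB.
Stage 3: below threshold (-39 ≤ -31.5); passes unchanged; output -39 dB.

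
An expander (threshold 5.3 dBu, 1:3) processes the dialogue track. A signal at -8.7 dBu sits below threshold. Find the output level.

-36.7 dBu

Undershoot = 5.3 − (-8.7) = 14 dB.
At 1:3, that expands to 42 dB under threshold.
Output = 5.3 − 42 = -36.7 dBu.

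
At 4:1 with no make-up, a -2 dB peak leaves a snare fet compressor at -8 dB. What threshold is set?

-10 dB

Gain reduction = -2 − (-8) = 6 dB; output overshoot = GR / (R − 1) = 6 / 3 = 2 dB.
Threshold = output − output overshoot = -8 − 2 = -10 dB.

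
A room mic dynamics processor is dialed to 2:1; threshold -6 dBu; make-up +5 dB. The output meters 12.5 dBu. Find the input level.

21 dBu

Remove make-up: 12.5 − 5 = 7.5 dBu.
That's 13.5 dB above the -6 dBu threshold.
Input overshoot = R × output overshoot = 27 dB → input = -6 + 27 = 21 dBu.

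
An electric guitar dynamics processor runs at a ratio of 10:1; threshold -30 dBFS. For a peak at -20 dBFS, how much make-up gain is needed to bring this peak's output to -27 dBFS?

2 dB

Without make-up, output = threshold + overshoot/10 = -30 + 1 = -29 dBFS.
Gap to target: 2 dB.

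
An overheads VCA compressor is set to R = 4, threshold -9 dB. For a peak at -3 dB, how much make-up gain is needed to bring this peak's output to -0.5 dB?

The peak compresses to -9 + 6/4 = -7.5 dB.
To reach -0.5 dB requires -0.5 − (-7.5) = 7 dB of make-up.

7 dB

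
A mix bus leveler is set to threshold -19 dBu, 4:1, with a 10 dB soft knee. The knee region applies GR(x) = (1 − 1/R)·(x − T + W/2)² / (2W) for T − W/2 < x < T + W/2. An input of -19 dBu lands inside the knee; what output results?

x − T + W/2 = -19 − (-19) + 5 = 5.
GR = (1 − 1/4) × 5² / 20 = 0.75 × 25 / 20 = 0.9375 dB.
Output = -19 − 0.9375 = -19.9375 dBu.

-19.9375 dBu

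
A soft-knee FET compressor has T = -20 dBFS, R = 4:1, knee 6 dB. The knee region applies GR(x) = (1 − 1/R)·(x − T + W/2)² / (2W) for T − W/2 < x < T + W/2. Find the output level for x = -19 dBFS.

-20 dBFS

x − T + W/2 = -19 − (-20) + 3 = 4.
GR = (1 − 1/4) × 4² / 12 = 0.75 × 16 / 12 = 1 dB.
Output = -19 − 1 = -20 dBFS.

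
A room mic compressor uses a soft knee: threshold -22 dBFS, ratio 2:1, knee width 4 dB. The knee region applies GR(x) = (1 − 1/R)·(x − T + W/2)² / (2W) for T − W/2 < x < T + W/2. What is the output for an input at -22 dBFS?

-22.25 dBFS

x − T + W/2 = -22 − (-22) + 2 = 2.
GR = (1 − 1/2) × 2² / 8 = 0.5 × 4 / 8 = 0.25 dB.
Output = -22 − 0.25 = -22.25 dBFS.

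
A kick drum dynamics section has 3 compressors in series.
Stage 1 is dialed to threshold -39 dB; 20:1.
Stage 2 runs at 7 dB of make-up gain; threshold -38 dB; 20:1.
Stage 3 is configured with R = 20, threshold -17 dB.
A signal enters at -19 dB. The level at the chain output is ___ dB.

Stage 1: -19 dB is 20 dB over -39 dB; at 20:1 that becomes 1 dB over, giving -38 dB.
Stage 2: below threshold (-38 ≤ -38); passes unchanged; make-up brings it to -31 dB.
Stage 3: -31 dB ≤ -17 dB, so stage 3 doesn't engage; output -31 dB.

-31 dB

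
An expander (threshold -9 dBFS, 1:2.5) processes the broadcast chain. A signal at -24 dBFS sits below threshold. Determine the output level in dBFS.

-46.5 dBFS

Below threshold, a 1:2.5 expander applies gain = (2.5−1)×(T − x) of attenuation.
(2.5−1) × 15 = 22.5 dB, so output = -24 − 22.5 = -46.5 dBFS.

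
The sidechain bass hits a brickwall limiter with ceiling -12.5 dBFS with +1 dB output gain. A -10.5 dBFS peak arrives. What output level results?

-11.5 dBFS

At ∞:1, everything above -12.5 dBFS is held at the ceiling.
Output gain then adds 1 dB: -12.5 + 1 = -11.5 dBFS.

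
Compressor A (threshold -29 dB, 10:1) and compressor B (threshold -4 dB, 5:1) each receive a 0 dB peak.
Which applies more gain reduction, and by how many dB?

A, by 22.9 dB

A: GR = 29 − 29/10 = 26.1 dB.
B: GR = 4 − 4/5 = 3.2 dB.
A applies 22.9 dB more gain reduction.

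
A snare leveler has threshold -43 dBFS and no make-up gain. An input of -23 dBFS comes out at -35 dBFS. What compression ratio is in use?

Input overshoot = -23 − (-43) = 20 dB; output overshoot = -35 − (-43) = 8 dB.
Ratio = 20 / 8 = 2.5.

2.5:1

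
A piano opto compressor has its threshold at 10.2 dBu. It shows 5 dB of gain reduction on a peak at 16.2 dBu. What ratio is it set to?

6:1

Input overshoot = 16.2 − 10.2 = 6 dB.
Output overshoot = 6 − 5 = 1 dB.
Ratio = input overshoot / output overshoot = 6 / 1 = 6.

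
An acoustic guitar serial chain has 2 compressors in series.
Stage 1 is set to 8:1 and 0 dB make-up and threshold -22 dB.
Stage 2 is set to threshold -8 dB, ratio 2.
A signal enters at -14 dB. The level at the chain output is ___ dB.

Stage 1: -14 dB is 8 dB over -22 dB; at 8:1 that becomes 1 dB over, giving -21 dB.
Stage 2: below threshold (-21 ≤ -8); passes unchanged; output -21 dB.

-21 dB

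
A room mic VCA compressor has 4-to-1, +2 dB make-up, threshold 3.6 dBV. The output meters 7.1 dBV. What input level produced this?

Before make-up, the level was 7.1 − 2 = 5.1 dBV.
That's 1.5 dB above the 3.6 dBV threshold.
Undo the ratio: input overshoot = 1.5 × 4 = 6 dB, giving input = 9.6 dBV.

9.6 dBV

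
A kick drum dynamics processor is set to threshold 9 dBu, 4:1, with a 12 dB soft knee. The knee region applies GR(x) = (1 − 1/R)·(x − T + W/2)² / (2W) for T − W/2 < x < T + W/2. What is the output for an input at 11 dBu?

9 dBu

x − T + W/2 = 11 − 9 + 6 = 8.
GR = (1 − 1/4) × 8² / 24 = 0.75 × 64 / 24 = 2 dB.
Output = 11 − 2 = 9 dBu.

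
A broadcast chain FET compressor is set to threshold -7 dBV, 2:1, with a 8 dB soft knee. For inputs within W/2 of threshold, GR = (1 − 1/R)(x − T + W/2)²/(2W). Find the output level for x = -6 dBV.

x − T + W/2 = -6 − (-7) + 4 = 5.
GR = (1 − 1/2) × 5² / 16 = 0.5 × 25 / 16 = 0.78125 dB.
Output = -6 − 0.78125 = -6.78125 dBV.

-6.78125 dBV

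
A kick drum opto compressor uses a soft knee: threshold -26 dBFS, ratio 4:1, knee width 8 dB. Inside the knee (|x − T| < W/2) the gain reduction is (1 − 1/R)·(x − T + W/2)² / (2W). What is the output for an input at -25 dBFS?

x − T + W/2 = -25 − (-26) + 4 = 5.
GR = (1 − 1/4) × 5² / 16 = 0.75 × 25 / 16 = 1.171875 dB.
Output = -25 − 1.171875 = -26.171875 dBFS.

-26.171875 dBFS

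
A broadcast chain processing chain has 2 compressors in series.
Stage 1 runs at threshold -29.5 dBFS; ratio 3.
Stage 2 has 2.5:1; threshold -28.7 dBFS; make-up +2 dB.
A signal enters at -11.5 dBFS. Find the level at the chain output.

Stage 1: -11.5 dBFS is 18 dB over -29.5 dBFS; at 3:1 that becomes 6 dB over, giving -23.5 dBFS.
Stage 2: overshoot 5.2 dB → 5.2/2.5 = 2.08 dB → -26.62 dBFS; +2 dB make-up → -24.62 dBFS.

-24.62 dBFS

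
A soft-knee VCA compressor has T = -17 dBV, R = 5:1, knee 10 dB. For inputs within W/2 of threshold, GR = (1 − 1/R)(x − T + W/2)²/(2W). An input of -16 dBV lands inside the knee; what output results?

-17.44 dBV

x − T + W/2 = -16 − (-17) + 5 = 6.
GR = (1 − 1/5) × 6² / 20 = 0.8 × 36 / 20 = 1.44 dB.
Output = -16 − 1.44 = -17.44 dBV.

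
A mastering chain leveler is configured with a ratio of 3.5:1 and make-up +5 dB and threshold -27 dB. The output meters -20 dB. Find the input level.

Stripping the +5 dB make-up gives -25 dB at the gain stage.
Post-compression overshoot = -25 − (-27) = 2 dB.
Undo the ratio: input overshoot = 2 × 3.5 = 7 dB, giving input = -20 dB.

-20 dB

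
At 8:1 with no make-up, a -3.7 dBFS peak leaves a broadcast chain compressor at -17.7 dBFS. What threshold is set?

Gain reduction = -3.7 − (-17.7) = 14 dB; output overshoot = GR / (R − 1) = 14 / 7 = 2 dB.
Threshold = output − output overshoot = -17.7 − 2 = -19.7 dBFS.

-19.7 dBFS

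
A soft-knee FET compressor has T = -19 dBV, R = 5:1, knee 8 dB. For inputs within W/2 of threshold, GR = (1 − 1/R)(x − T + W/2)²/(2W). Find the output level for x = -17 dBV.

x − T + W/2 = -17 − (-19) + 4 = 6.
GR = (1 − 1/5) × 6² / 16 = 0.8 × 36 / 16 = 1.8 dB.
Output = -17 − 1.8 = -18.8 dBV.

-18.8 dBV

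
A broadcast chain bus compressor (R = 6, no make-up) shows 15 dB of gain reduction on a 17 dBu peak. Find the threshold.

Gain reduction = 17 − 2 = 15 dB; output overshoot = GR / (R − 1) = 15 / 5 = 3 dB.
Threshold = output − output overshoot = 2 − 3 = -1 dBu.

-1 dBu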